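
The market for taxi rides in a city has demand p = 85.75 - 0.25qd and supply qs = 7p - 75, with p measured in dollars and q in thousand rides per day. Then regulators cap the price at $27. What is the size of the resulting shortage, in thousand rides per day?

121

Rearranging demand gives qd = 343 - 4p. Without the control the market clears where 343 - 4p = 7p - 75, i.e. p* = 38 and q* = 191.
Since 27 < 38, the ceiling is binding.
At p = 27: qd = 343 - 4·27 = 235 and qs = 7·27 - 75 = 114.
Shortage = qd - qs = 235 - 114 = 121.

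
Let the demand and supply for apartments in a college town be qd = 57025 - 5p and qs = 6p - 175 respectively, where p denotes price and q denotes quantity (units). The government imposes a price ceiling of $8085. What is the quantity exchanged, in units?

Setting quantity demanded equal to quantity supplied, 57025 - 5p = 6p - 175, gives p* = 5200 and q* = 31025.
The ceiling of 8085 is above the equilibrium price 5200, so it is not binding; the market clears at p* = 5200, q* = 31025.

31025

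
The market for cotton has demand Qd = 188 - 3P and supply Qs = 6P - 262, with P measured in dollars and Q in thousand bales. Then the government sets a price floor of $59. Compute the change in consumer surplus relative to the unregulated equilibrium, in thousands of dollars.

-220.5

Without the control the market clears where 188 - 3P = 6P - 262, i.e. P* = 50 and Q* = 38.
Since 59 > 50, the floor is binding.
At P = 59: Qd = 188 - 3·59 = 11 and Qs = 6·59 - 262 = 92.
Consumer surplus without the control is ½ · (188/3 - 50) · 38 = 722/3.
With the floor, consumers buy 11 units at 59, so CS = ½ · (188/3 - 59) · 11 = 121/6.
Change in consumer surplus = 121/6 - 722/3 = -220.5.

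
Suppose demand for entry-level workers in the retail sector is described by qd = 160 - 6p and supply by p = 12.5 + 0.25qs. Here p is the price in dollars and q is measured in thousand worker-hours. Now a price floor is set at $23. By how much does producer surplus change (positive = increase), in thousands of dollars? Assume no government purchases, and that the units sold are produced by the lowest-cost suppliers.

26

Rearranging supply gives qs = 4p - 50. In a free market, 160 - 6p = 4p - 50 gives the equilibrium p* = 21, q* = 34.
Because the floor (23) lies above the market-clearing price, it is binding.
At p = 23: qd = 160 - 6·23 = 22 and qs = 4·23 - 50 = 42.
Producer surplus without the control is ½ · (21 - 12.5) · 34 = 144.5.
With the floor, 22 units are sold at 23. The supply price at q = 22 is 18, so PS = ½ · [(23 - 12.5) + (23 - 18)] · 22 = 170.5.
Change in producer surplus = 170.5 - 144.5 = 26.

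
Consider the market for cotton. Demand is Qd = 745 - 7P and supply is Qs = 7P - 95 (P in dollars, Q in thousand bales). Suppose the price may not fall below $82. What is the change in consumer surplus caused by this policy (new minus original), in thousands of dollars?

-5456

In a free market, 745 - 7P = 7P - 95 gives the equilibrium P* = 60, Q* = 325.
Since 82 > 60, the floor is binding.
At P = 82: Qd = 745 - 7·82 = 171 and Qs = 7·82 - 95 = 479.
Consumer surplus without the control is ½ · (745/7 - 60) · 325 = 105625/14.
With the floor, consumers buy 171 units at 82, so CS = ½ · (745/7 - 82) · 171 = 29241/14.
Change in consumer surplus = 29241/14 - 105625/14 = -5456.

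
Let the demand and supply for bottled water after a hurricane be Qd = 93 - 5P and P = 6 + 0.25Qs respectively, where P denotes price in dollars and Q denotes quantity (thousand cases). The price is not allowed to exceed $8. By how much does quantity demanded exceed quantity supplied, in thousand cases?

45

Rearranging supply gives Qs = 4P - 24. Equilibrium: 93 - 5P = 4P - 24, so 117 = 9P and P* = 13, Q* = 28.
Because the ceiling (8) lies below the market-clearing price, it is binding.
At P = 8: Qd = 93 - 5·8 = 53 and Qs = 4·8 - 24 = 8.
Shortage = Qd - Qs = 53 - 8 = 45.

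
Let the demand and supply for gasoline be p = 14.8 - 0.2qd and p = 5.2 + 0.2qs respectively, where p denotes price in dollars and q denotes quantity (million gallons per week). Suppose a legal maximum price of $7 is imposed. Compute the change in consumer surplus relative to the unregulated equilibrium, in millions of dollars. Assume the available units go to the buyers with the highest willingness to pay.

4.5

Rearranging demand gives qd = 74 - 5p; rearranging supply gives qs = 5p - 26. Equilibrium: 74 - 5p = 5p - 26, so 100 = 10p and p* = 10, q* = 24.
Since 7 < 10, the ceiling is binding.
At p = 7: qd = 74 - 5·7 = 39 and qs = 5·7 - 26 = 9.
Consumer surplus without the control is ½ · (14.8 - 10) · 24 = 57.6.
With the ceiling, 9 units are sold at 7 (assume they go to the highest-value buyers). The demand price at q = 9 is 13, so CS = ½ · [(14.8 - 7) + (13 - 7)] · 9 = 62.1.
Change in consumer surplus = 62.1 - 57.6 = 4.5.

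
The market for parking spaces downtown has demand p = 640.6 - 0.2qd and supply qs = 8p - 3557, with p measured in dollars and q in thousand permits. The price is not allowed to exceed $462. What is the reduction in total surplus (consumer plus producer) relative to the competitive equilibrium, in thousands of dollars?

Rearranging demand gives qd = 3203 - 5p. In a free market, 3203 - 5p = 8p - 3557 gives the equilibrium p* = 520, q* = 603.
The ceiling of 462 is below the equilibrium price 520, so it binds.
At p = 462: qd = 3203 - 5·462 = 893 and qs = 8·462 - 3557 = 139.
Quantity traded falls to 139. At q = 139 the demand price is (3203 - 139)/5 = 612.8 and the supply price is (3557 + 139)/8 = 462.
Deadweight loss = ½ · (612.8 - 462) · (603 - 139) = ½ · 150.8 · 464 = 34985.6.

34985.6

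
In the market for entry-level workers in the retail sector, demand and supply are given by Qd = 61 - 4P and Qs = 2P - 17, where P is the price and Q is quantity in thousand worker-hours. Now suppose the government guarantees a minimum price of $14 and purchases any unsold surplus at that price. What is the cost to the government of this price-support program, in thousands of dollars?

In a free market, 61 - 4P = 2P - 17 gives the equilibrium P* = 13, Q* = 9.
Since 14 > 13, the floor is binding.
At P = 14: Qd = 61 - 4·14 = 5 and Qs = 2·14 - 17 = 11.
Surplus = Qs - Qd = 6.
Government expenditure = surplus × support price = 6 × 14 = 84.

84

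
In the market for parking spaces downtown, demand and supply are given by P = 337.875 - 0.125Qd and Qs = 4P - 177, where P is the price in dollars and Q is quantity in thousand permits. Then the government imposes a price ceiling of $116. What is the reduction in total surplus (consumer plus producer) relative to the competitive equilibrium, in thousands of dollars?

Rearranging demand gives Qd = 2703 - 8P. In a free market, 2703 - 8P = 4P - 177 gives the equilibrium P* = 240, Q* = 783.
Since 116 < 240, the ceiling is binding.
At P = 116: Qd = 2703 - 8·116 = 1775 and Qs = 4·116 - 177 = 287.
Quantity traded falls to 287. At Q = 287 the demand price is (2703 - 287)/8 = 302 and the supply price is (177 + 287)/4 = 116.
Deadweight loss = ½ · (302 - 116) · (783 - 287) = ½ · 186 · 496 = 46128.

46128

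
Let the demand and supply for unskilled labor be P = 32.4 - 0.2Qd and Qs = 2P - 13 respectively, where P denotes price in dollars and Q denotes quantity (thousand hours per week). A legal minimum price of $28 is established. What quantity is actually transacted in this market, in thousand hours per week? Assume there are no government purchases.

22

Rearranging demand gives Qd = 162 - 5P. In a free market, 162 - 5P = 2P - 13 gives the equilibrium P* = 25, Q* = 37.
The floor of 28 is above the equilibrium price 25, so it binds.
At P = 28: Qd = 162 - 5·28 = 22 and Qs = 2·28 - 13 = 43.
The quantity actually transacted is the short side, demand: 22.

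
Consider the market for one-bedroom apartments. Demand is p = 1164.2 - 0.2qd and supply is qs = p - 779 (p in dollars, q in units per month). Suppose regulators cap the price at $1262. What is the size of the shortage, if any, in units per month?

Rearranging demand gives qd = 5821 - 5p. Setting quantity demanded equal to quantity supplied, 5821 - 5p = p - 779, gives p* = 1100 and q* = 321.
The ceiling of 1262 is above the equilibrium price 1100, so it is not binding; the market clears at p* = 1100, q* = 321.
Since the control does not bind, there is no shortage.

0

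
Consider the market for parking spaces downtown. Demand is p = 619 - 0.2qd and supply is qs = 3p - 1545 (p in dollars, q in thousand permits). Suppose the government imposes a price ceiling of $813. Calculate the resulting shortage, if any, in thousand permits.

0

Rearranging demand gives qd = 3095 - 5p. Setting quantity demanded equal to quantity supplied, 3095 - 5p = 3p - 1545, gives p* = 580 and q* = 195.
Since 813 is above p* = 580, the ceiling does not bind and the free-market outcome prevails.
Since the control does not bind, there is no shortage.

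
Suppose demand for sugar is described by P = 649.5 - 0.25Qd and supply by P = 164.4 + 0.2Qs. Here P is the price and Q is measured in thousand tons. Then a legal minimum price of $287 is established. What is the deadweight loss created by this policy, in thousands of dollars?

0

Rearranging demand gives Qd = 2598 - 4P; rearranging supply gives Qs = 5P - 822. In a free market, 2598 - 4P = 5P - 822 gives the equilibrium P* = 380, Q* = 1078.
The floor of 287 is below the equilibrium price 380, so it is not binding; the market clears at P* = 380, Q* = 1078.
Since the control does not bind, no trades are prevented and deadweight loss is zero.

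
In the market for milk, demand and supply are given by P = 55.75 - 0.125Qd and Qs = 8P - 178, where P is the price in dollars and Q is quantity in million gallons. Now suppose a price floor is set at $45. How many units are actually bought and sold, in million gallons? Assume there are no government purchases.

Rearranging demand gives Qd = 446 - 8P. Without the control the market clears where 446 - 8P = 8P - 178, i.e. P* = 39 and Q* = 134.
Since 45 > 39, the floor is binding.
At P = 45: Qd = 446 - 8·45 = 86 and Qs = 8·45 - 178 = 182.
The quantity actually transacted is the short side, demand: 86.

86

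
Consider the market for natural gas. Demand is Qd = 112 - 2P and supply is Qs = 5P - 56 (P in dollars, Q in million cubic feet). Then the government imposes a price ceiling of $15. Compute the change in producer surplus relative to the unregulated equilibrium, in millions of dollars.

-373.5

Setting quantity demanded equal to quantity supplied, 112 - 2P = 5P - 56, gives P* = 24 and Q* = 64.
The ceiling of 15 is below the equilibrium price 24, so it binds.
At P = 15: Qd = 112 - 2·15 = 82 and Qs = 5·15 - 56 = 19.
Producer surplus without the control is ½ · (24 - 11.2) · 64 = 409.6.
With the ceiling, producers sell 19 units at 15, so PS = ½ · (15 - 11.2) · 19 = 36.1.
Change in producer surplus = 36.1 - 409.6 = -373.5.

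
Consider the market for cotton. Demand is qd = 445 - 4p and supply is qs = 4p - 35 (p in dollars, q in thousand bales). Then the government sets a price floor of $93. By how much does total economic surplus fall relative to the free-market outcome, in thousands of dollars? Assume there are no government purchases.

Setting quantity demanded equal to quantity supplied, 445 - 4p = 4p - 35, gives p* = 60 and q* = 205.
The floor of 93 is above the equilibrium price 60, so it binds.
At p = 93: qd = 445 - 4·93 = 73 and qs = 4·93 - 35 = 337.
Quantity traded falls to 73. At q = 73 the demand price is (445 - 73)/4 = 93 and the supply price is (35 + 73)/4 = 27.
Deadweight loss = ½ · (93 - 27) · (205 - 73) = ½ · 66 · 132 = 4356.

4356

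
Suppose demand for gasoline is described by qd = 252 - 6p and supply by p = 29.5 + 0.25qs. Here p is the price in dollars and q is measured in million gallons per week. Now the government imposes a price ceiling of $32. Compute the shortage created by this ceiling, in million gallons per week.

Rearranging supply gives qs = 4p - 118. Equilibrium: 252 - 6p = 4p - 118, so 370 = 10p and p* = 37, q* = 30.
Since 32 < 37, the ceiling is binding.
At p = 32: qd = 252 - 6·32 = 60 and qs = 4·32 - 118 = 10.
Shortage = qd - qs = 60 - 10 = 50.

50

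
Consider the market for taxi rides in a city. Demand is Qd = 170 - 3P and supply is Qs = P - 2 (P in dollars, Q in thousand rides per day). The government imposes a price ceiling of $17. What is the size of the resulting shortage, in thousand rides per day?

Without the control the market clears where 170 - 3P = P - 2, i.e. P* = 43 and Q* = 41.
Because the ceiling (17) lies below the market-clearing price, it is binding.
At P = 17: Qd = 170 - 3·17 = 119 and Qs = 17 - 2 = 15.
Shortage = Qd - Qs = 119 - 15 = 104.

104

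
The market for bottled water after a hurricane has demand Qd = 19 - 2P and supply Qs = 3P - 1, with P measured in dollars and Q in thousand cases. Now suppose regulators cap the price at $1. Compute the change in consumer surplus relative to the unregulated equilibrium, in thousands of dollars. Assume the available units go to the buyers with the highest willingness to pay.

-14.25

Setting quantity demanded equal to quantity supplied, 19 - 2P = 3P - 1, gives P* = 4 and Q* = 11.
Because the ceiling (1) lies below the market-clearing price, it is binding.
At P = 1: Qd = 19 - 2·1 = 17 and Qs = 3·1 - 1 = 2.
Consumer surplus without the control is ½ · (9.5 - 4) · 11 = 30.25.
With the ceiling, 2 units are sold at 1 (assume they go to the highest-value buyers). The demand price at Q = 2 is 8.5, so CS = ½ · [(9.5 - 1) + (8.5 - 1)] · 2 = 16.
Change in consumer surplus = 16 - 30.25 = -14.25.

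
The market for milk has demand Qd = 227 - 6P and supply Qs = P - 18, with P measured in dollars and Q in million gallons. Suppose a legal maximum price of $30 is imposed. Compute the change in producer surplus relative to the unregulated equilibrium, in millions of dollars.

Equilibrium: 227 - 6P = P - 18, so 245 = 7P and P* = 35, Q* = 17.
Since 30 < 35, the ceiling is binding.
At P = 30: Qd = 227 - 6·30 = 47 and Qs = 30 - 18 = 12.
Producer surplus without the control is ½ · (35 - 18) · 17 = 144.5.
With the ceiling, producers sell 12 units at 30, so PS = ½ · (30 - 18) · 12 = 72.
Change in producer surplus = 72 - 144.5 = -72.5.

-72.5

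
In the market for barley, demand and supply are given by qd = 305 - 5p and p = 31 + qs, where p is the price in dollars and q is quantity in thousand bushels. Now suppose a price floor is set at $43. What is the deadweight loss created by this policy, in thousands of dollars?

Rearranging supply gives qs = p - 31. Equilibrium: 305 - 5p = p - 31, so 336 = 6p and p* = 56, q* = 25.
Since 43 is below p* = 56, the floor does not bind and the free-market outcome prevails.
Since the control does not bind, no trades are prevented and deadweight loss is zero.

0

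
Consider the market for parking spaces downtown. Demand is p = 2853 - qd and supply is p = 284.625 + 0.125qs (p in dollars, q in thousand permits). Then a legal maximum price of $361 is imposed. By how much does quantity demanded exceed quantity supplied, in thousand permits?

1881

Rearranging demand gives qd = 2853 - p; rearranging supply gives qs = 8p - 2277. Setting quantity demanded equal to quantity supplied, 2853 - p = 8p - 2277, gives p* = 570 and q* = 2283.
The ceiling of 361 is below the equilibrium price 570, so it binds.
At p = 361: qd = 2853 - 361 = 2492 and qs = 8·361 - 2277 = 611.
Shortage = qd - qs = 2492 - 611 = 1881.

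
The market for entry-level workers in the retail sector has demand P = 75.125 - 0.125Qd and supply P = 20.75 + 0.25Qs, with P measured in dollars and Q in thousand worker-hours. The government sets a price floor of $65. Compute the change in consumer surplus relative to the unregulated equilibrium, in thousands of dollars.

-904

Rearranging demand gives Qd = 601 - 8P; rearranging supply gives Qs = 4P - 83. Equilibrium: 601 - 8P = 4P - 83, so 684 = 12P and P* = 57, Q* = 145.
Because the floor (65) lies above the market-clearing price, it is binding.
At P = 65: Qd = 601 - 8·65 = 81 and Qs = 4·65 - 83 = 177.
Consumer surplus without the control is ½ · (75.125 - 57) · 145 = 1314.0625.
With the floor, consumers buy 81 units at 65, so CS = ½ · (75.125 - 65) · 81 = 410.0625.
Change in consumer surplus = 410.0625 - 1314.0625 = -904.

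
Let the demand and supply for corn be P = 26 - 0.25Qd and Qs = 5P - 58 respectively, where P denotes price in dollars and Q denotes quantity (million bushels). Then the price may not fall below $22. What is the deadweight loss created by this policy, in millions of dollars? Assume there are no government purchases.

Rearranging demand gives Qd = 104 - 4P. Without the control the market clears where 104 - 4P = 5P - 58, i.e. P* = 18 and Q* = 32.
The floor of 22 is above the equilibrium price 18, so it binds.
At P = 22: Qd = 104 - 4·22 = 16 and Qs = 5·22 - 58 = 52.
Quantity traded falls to 16. At Q = 16 the demand price is (104 - 16)/4 = 22 and the supply price is (58 + 16)/5 = 14.8.
Deadweight loss = ½ · (22 - 14.8) · (32 - 16) = ½ · 7.2 · 16 = 57.6.

57.6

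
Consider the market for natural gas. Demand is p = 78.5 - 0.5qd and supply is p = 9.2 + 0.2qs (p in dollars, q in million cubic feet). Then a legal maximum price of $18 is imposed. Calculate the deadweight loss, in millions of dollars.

1058.75

Rearranging demand gives qd = 157 - 2p; rearranging supply gives qs = 5p - 46. Without the control the market clears where 157 - 2p = 5p - 46, i.e. p* = 29 and q* = 99.
Since 18 < 29, the ceiling is binding.
At p = 18: qd = 157 - 2·18 = 121 and qs = 5·18 - 46 = 44.
Quantity traded falls to 44. At q = 44 the demand price is (157 - 44)/2 = 56.5 and the supply price is (46 + 44)/5 = 18.
Deadweight loss = ½ · (56.5 - 18) · (99 - 44) = ½ · 38.5 · 55 = 1058.75.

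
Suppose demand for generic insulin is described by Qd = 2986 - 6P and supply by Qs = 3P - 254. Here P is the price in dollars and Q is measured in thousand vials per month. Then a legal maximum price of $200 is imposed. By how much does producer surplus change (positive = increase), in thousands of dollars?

In a free market, 2986 - 6P = 3P - 254 gives the equilibrium P* = 360, Q* = 826.
Since 200 < 360, the ceiling is binding.
At P = 200: Qd = 2986 - 6·200 = 1786 and Qs = 3·200 - 254 = 346.
Producer surplus without the control is ½ · (360 - 254/3) · 826 = 341138/3.
With the ceiling, producers sell 346 units at 200, so PS = ½ · (200 - 254/3) · 346 = 59858/3.
Change in producer surplus = 59858/3 - 341138/3 = -93760.

-93760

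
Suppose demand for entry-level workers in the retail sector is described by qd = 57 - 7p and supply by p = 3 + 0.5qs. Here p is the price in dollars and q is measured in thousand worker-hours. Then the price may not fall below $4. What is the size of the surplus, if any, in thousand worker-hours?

0

Rearranging supply gives qs = 2p - 6. Setting quantity demanded equal to quantity supplied, 57 - 7p = 2p - 6, gives p* = 7 and q* = 8.
The floor of 4 is below the equilibrium price 7, so it is not binding; the market clears at p* = 7, q* = 8.
Since the control does not bind, there is no surplus.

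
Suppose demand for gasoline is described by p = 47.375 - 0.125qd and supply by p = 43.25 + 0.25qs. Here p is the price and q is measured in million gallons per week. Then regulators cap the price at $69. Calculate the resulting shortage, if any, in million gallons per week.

Rearranging demand gives qd = 379 - 8p; rearranging supply gives qs = 4p - 173. Setting quantity demanded equal to quantity supplied, 379 - 8p = 4p - 173, gives p* = 46 and q* = 11.
The ceiling of 69 is above the equilibrium price 46, so it is not binding; the market clears at p* = 46, q* = 11.
Since the control does not bind, there is no shortage.

0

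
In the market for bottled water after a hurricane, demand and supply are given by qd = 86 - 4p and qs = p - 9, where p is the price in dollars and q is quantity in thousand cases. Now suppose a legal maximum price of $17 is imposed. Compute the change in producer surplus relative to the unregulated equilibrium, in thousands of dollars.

Setting quantity demanded equal to quantity supplied, 86 - 4p = p - 9, gives p* = 19 and q* = 10.
Because the ceiling (17) lies below the market-clearing price, it is binding.
At p = 17: qd = 86 - 4·17 = 18 and qs = 17 - 9 = 8.
Producer surplus without the control is ½ · (19 - 9) · 10 = 50.
With the ceiling, producers sell 8 units at 17, so PS = ½ · (17 - 9) · 8 = 32.
Change in producer surplus = 32 - 50 = -18.

-18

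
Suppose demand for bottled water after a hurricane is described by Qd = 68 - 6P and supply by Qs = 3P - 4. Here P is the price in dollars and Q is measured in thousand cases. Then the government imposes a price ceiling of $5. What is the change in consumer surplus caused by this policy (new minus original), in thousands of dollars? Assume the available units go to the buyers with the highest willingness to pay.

26.25

Without the control the market clears where 68 - 6P = 3P - 4, i.e. P* = 8 and Q* = 20.
Because the ceiling (5) lies below the market-clearing price, it is binding.
At P = 5: Qd = 68 - 6·5 = 38 and Qs = 3·5 - 4 = 11.
Consumer surplus without the control is ½ · (34/3 - 8) · 20 = 100/3.
With the ceiling, 11 units are sold at 5 (assume they go to the highest-value buyers). The demand price at Q = 11 is 9.5, so CS = ½ · [(34/3 - 5) + (9.5 - 5)] · 11 = 715/12.
Change in consumer surplus = 715/12 - 100/3 = 26.25.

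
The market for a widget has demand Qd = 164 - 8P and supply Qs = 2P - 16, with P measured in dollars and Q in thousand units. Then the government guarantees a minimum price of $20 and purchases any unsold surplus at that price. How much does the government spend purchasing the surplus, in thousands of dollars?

Equilibrium: 164 - 8P = 2P - 16, so 180 = 10P and P* = 18, Q* = 20.
The floor of 20 is above the equilibrium price 18, so it binds.
At P = 20: Qd = 164 - 8·20 = 4 and Qs = 2·20 - 16 = 24.
Surplus = Qs - Qd = 20.
Government expenditure = surplus × support price = 20 × 20 = 400.

400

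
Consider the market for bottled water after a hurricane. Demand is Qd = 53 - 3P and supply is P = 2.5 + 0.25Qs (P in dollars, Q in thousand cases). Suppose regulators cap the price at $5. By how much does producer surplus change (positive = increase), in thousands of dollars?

Rearranging supply gives Qs = 4P - 10. In a free market, 53 - 3P = 4P - 10 gives the equilibrium P* = 9, Q* = 26.
Since 5 < 9, the ceiling is binding.
At P = 5: Qd = 53 - 3·5 = 38 and Qs = 4·5 - 10 = 10.
Producer surplus without the control is ½ · (9 - 2.5) · 26 = 84.5.
With the ceiling, producers sell 10 units at 5, so PS = ½ · (5 - 2.5) · 10 = 12.5.
Change in producer surplus = 12.5 - 84.5 = -72.

-72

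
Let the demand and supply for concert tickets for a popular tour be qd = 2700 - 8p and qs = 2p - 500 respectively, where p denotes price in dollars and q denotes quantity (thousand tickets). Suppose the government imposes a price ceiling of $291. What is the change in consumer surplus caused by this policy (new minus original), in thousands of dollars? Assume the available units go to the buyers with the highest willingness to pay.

2167.75

Equilibrium: 2700 - 8p = 2p - 500, so 3200 = 10p and p* = 320, q* = 140.
The ceiling of 291 is below the equilibrium price 320, so it binds.
At p = 291: qd = 2700 - 8·291 = 372 and qs = 2·291 - 500 = 82.
Consumer surplus without the control is ½ · (337.5 - 320) · 140 = 1225.
With the ceiling, 82 units are sold at 291 (assume they go to the highest-value buyers). The demand price at q = 82 is 327.25, so CS = ½ · [(337.5 - 291) + (327.25 - 291)] · 82 = 3392.75.
Change in consumer surplus = 3392.75 - 1225 = 2167.75.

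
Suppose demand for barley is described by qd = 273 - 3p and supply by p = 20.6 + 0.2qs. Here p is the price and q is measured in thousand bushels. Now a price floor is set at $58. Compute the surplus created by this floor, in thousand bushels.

Rearranging supply gives qs = 5p - 103. Equilibrium: 273 - 3p = 5p - 103, so 376 = 8p and p* = 47, q* = 132.
Because the floor (58) lies above the market-clearing price, it is binding.
At p = 58: qd = 273 - 3·58 = 99 and qs = 5·58 - 103 = 187.
Surplus = qs - qd = 187 - 99 = 88.

88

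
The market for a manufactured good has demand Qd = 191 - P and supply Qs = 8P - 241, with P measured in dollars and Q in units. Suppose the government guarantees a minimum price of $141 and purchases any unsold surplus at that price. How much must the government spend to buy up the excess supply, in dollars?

118017

Equilibrium: 191 - P = 8P - 241, so 432 = 9P and P* = 48, Q* = 143.
Since 141 > 48, the floor is binding.
At P = 141: Qd = 191 - 141 = 50 and Qs = 8·141 - 241 = 887.
Surplus = Qs - Qd = 837.
Government expenditure = surplus × support price = 837 × 141 = 118017.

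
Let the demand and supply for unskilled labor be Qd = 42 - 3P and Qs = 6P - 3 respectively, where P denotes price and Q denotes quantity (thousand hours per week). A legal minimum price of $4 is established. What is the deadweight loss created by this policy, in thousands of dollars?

In a free market, 42 - 3P = 6P - 3 gives the equilibrium P* = 5, Q* = 27.
The floor of 4 is below the equilibrium price 5, so it is not binding; the market clears at P* = 5, Q* = 27.
Since the control does not bind, no trades are prevented and deadweight loss is zero.

0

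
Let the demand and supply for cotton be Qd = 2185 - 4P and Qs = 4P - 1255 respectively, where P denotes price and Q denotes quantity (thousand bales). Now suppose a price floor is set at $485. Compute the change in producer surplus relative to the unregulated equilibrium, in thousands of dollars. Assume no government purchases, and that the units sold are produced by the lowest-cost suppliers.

7425

Setting quantity demanded equal to quantity supplied, 2185 - 4P = 4P - 1255, gives P* = 430 and Q* = 465.
The floor of 485 is above the equilibrium price 430, so it binds.
At P = 485: Qd = 2185 - 4·485 = 245 and Qs = 4·485 - 1255 = 685.
Producer surplus without the control is ½ · (430 - 313.75) · 465 = 27028.125.
With the floor, 245 units are sold at 485. The supply price at Q = 245 is 375, so PS = ½ · [(485 - 313.75) + (485 - 375)] · 245 = 34453.125.
Change in producer surplus = 34453.125 - 27028.125 = 7425.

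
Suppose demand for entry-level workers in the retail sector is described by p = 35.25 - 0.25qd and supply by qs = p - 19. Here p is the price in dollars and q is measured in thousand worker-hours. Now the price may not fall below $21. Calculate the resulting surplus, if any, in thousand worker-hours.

Rearranging demand gives qd = 141 - 4p. Without the control the market clears where 141 - 4p = p - 19, i.e. p* = 32 and q* = 13.
Since 21 is below p* = 32, the floor does not bind and the free-market outcome prevails.
Since the control does not bind, there is no surplus.

0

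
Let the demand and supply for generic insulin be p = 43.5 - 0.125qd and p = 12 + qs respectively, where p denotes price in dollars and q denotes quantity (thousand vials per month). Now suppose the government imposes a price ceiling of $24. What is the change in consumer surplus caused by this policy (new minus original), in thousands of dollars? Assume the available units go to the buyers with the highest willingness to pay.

Rearranging demand gives qd = 348 - 8p; rearranging supply gives qs = p - 12. Equilibrium: 348 - 8p = p - 12, so 360 = 9p and p* = 40, q* = 28.
The ceiling of 24 is below the equilibrium price 40, so it binds.
At p = 24: qd = 348 - 8·24 = 156 and qs = 24 - 12 = 12.
Consumer surplus without the control is ½ · (43.5 - 40) · 28 = 49.
With the ceiling, 12 units are sold at 24 (assume they go to the highest-value buyers). The demand price at q = 12 is 42, so CS = ½ · [(43.5 - 24) + (42 - 24)] · 12 = 225.
Change in consumer surplus = 225 - 49 = 176.

176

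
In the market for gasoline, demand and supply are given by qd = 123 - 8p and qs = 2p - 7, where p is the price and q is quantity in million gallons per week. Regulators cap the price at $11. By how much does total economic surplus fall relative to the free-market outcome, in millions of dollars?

In a free market, 123 - 8p = 2p - 7 gives the equilibrium p* = 13, q* = 19.
Since 11 < 13, the ceiling is binding.
At p = 11: qd = 123 - 8·11 = 35 and qs = 2·11 - 7 = 15.
Quantity traded falls to 15. At q = 15 the demand price is (123 - 15)/8 = 13.5 and the supply price is (7 + 15)/2 = 11.
Deadweight loss = ½ · (13.5 - 11) · (19 - 15) = ½ · 2.5 · 4 = 5.

5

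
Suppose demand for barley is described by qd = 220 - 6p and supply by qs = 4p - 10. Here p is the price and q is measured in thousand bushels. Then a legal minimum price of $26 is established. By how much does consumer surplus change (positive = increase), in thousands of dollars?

-219

In a free market, 220 - 6p = 4p - 10 gives the equilibrium p* = 23, q* = 82.
Since 26 > 23, the floor is binding.
At p = 26: qd = 220 - 6·26 = 64 and qs = 4·26 - 10 = 94.
Consumer surplus without the control is ½ · (110/3 - 23) · 82 = 1681/3.
With the floor, consumers buy 64 units at 26, so CS = ½ · (110/3 - 26) · 64 = 1024/3.
Change in consumer surplus = 1024/3 - 1681/3 = -219.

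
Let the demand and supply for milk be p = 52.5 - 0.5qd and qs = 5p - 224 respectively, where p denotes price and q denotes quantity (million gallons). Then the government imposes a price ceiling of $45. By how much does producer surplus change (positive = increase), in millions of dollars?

-12

Rearranging demand gives qd = 105 - 2p. In a free market, 105 - 2p = 5p - 224 gives the equilibrium p* = 47, q* = 11.
Since 45 < 47, the ceiling is binding.
At p = 45: qd = 105 - 2·45 = 15 and qs = 5·45 - 224 = 1.
Producer surplus without the control is ½ · (47 - 44.8) · 11 = 12.1.
With the ceiling, producers sell 1 units at 45, so PS = ½ · (45 - 44.8) · 1 = 0.1.
Change in producer surplus = 0.1 - 12.1 = -12.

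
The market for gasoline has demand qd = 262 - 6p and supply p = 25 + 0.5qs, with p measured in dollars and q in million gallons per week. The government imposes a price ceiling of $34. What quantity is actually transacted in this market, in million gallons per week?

Rearranging supply gives qs = 2p - 50. Setting quantity demanded equal to quantity supplied, 262 - 6p = 2p - 50, gives p* = 39 and q* = 28.
The ceiling of 34 is below the equilibrium price 39, so it binds.
At p = 34: qd = 262 - 6·34 = 58 and qs = 2·34 - 50 = 18.
The quantity actually transacted is the short side, supply: 18.

18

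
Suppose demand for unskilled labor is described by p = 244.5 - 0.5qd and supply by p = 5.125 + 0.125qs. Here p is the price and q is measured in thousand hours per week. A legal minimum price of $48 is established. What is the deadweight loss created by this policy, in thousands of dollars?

Rearranging demand gives qd = 489 - 2p; rearranging supply gives qs = 8p - 41. Without the control the market clears where 489 - 2p = 8p - 41, i.e. p* = 53 and q* = 383.
Since 48 is below p* = 53, the floor does not bind and the free-market outcome prevails.
Since the control does not bind, no trades are prevented and deadweight loss is zero.

0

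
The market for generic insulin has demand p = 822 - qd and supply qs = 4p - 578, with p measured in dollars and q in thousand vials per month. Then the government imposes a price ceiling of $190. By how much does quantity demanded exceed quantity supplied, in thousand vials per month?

Rearranging demand gives qd = 822 - p. Setting quantity demanded equal to quantity supplied, 822 - p = 4p - 578, gives p* = 280 and q* = 542.
The ceiling of 190 is below the equilibrium price 280, so it binds.
At p = 190: qd = 822 - 190 = 632 and qs = 4·190 - 578 = 182.
Shortage = qd - qs = 632 - 182 = 450.

450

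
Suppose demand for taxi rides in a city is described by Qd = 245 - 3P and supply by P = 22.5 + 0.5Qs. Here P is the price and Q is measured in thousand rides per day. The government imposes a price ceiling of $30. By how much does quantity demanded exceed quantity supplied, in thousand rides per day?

Rearranging supply gives Qs = 2P - 45. Setting quantity demanded equal to quantity supplied, 245 - 3P = 2P - 45, gives P* = 58 and Q* = 71.
Since 30 < 58, the ceiling is binding.
At P = 30: Qd = 245 - 3·30 = 155 and Qs = 2·30 - 45 = 15.
Shortage = Qd - Qs = 155 - 15 = 140.

140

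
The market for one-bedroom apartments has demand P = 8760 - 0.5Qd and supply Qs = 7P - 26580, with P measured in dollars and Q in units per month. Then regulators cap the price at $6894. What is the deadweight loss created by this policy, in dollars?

0

Rearranging demand gives Qd = 17520 - 2P. Without the control the market clears where 17520 - 2P = 7P - 26580, i.e. P* = 4900 and Q* = 7720.
The ceiling of 6894 is above the equilibrium price 4900, so it is not binding; the market clears at P* = 4900, Q* = 7720.
Since the control does not bind, no trades are prevented and deadweight loss is zero.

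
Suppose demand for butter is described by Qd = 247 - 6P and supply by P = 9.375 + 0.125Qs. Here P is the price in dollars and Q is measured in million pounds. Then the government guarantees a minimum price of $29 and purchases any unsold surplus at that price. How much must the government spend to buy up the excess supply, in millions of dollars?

Rearranging supply gives Qs = 8P - 75. Without the control the market clears where 247 - 6P = 8P - 75, i.e. P* = 23 and Q* = 109.
Since 29 > 23, the floor is binding.
At P = 29: Qd = 247 - 6·29 = 73 and Qs = 8·29 - 75 = 157.
Surplus = Qs - Qd = 84.
Government expenditure = surplus × support price = 84 × 29 = 2436.

2436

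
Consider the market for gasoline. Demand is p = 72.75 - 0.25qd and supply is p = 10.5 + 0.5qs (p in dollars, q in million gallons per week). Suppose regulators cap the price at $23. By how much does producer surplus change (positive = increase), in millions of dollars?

-1566

Rearranging demand gives qd = 291 - 4p; rearranging supply gives qs = 2p - 21. Without the control the market clears where 291 - 4p = 2p - 21, i.e. p* = 52 and q* = 83.
The ceiling of 23 is below the equilibrium price 52, so it binds.
At p = 23: qd = 291 - 4·23 = 199 and qs = 2·23 - 21 = 25.
Producer surplus without the control is ½ · (52 - 10.5) · 83 = 1722.25.
With the ceiling, producers sell 25 units at 23, so PS = ½ · (23 - 10.5) · 25 = 156.25.
Change in producer surplus = 156.25 - 1722.25 = -1566.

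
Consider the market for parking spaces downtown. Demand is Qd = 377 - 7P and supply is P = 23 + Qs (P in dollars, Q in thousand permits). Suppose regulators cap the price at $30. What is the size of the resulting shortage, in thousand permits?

Rearranging supply gives Qs = P - 23. Setting quantity demanded equal to quantity supplied, 377 - 7P = P - 23, gives P* = 50 and Q* = 27.
Because the ceiling (30) lies below the market-clearing price, it is binding.
At P = 30: Qd = 377 - 7·30 = 167 and Qs = 30 - 23 = 7.
Shortage = Qd - Qs = 167 - 7 = 160.

160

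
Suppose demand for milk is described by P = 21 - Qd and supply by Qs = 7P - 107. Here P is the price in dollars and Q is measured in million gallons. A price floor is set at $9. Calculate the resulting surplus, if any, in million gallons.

Rearranging demand gives Qd = 21 - P. In a free market, 21 - P = 7P - 107 gives the equilibrium P* = 16, Q* = 5.
Since 9 is below P* = 16, the floor does not bind and the free-market outcome prevails.
Since the control does not bind, there is no surplus.

0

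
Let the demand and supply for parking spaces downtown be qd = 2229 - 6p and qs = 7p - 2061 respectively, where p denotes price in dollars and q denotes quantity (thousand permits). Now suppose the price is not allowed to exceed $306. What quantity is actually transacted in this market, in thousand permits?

81

In a free market, 2229 - 6p = 7p - 2061 gives the equilibrium p* = 330, q* = 249.
Since 306 < 330, the ceiling is binding.
At p = 306: qd = 2229 - 6·306 = 393 and qs = 7·306 - 2061 = 81.
The quantity actually transacted is the short side, supply: 81.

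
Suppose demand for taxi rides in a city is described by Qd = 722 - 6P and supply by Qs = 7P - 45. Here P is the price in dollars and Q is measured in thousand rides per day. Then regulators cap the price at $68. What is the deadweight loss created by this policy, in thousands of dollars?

0

Setting quantity demanded equal to quantity supplied, 722 - 6P = 7P - 45, gives P* = 59 and Q* = 368.
The ceiling of 68 is above the equilibrium price 59, so it is not binding; the market clears at P* = 59, Q* = 368.
Since the control does not bind, no trades are prevented and deadweight loss is zero.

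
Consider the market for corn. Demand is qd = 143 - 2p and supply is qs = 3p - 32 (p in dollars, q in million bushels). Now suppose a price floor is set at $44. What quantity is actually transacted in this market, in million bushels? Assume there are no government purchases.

Equilibrium: 143 - 2p = 3p - 32, so 175 = 5p and p* = 35, q* = 73.
Because the floor (44) lies above the market-clearing price, it is binding.
At p = 44: qd = 143 - 2·44 = 55 and qs = 3·44 - 32 = 100.
The quantity actually transacted is the short side, demand: 55.

55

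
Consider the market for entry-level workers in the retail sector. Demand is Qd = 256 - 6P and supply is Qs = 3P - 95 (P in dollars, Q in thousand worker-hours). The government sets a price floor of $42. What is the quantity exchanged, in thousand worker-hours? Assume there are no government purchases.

In a free market, 256 - 6P = 3P - 95 gives the equilibrium P* = 39, Q* = 22.
Because the floor (42) lies above the market-clearing price, it is binding.
At P = 42: Qd = 256 - 6·42 = 4 and Qs = 3·42 - 95 = 31.
The quantity actually transacted is the short side, demand: 4.

4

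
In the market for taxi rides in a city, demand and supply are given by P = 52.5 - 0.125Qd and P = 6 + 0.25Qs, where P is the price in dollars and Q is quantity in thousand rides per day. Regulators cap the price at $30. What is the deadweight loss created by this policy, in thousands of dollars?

147

Rearranging demand gives Qd = 420 - 8P; rearranging supply gives Qs = 4P - 24. Equilibrium: 420 - 8P = 4P - 24, so 444 = 12P and P* = 37, Q* = 124.
Because the ceiling (30) lies below the market-clearing price, it is binding.
At P = 30: Qd = 420 - 8·30 = 180 and Qs = 4·30 - 24 = 96.
Quantity traded falls to 96. At Q = 96 the demand price is (420 - 96)/8 = 40.5 and the supply price is (24 + 96)/4 = 30.
Deadweight loss = ½ · (40.5 - 30) · (124 - 96) = ½ · 10.5 · 28 = 147.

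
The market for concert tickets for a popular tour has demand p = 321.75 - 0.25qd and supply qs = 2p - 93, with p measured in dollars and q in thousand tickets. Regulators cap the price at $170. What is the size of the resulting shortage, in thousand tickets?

360

Rearranging demand gives qd = 1287 - 4p. Setting quantity demanded equal to quantity supplied, 1287 - 4p = 2p - 93, gives p* = 230 and q* = 367.
Because the ceiling (170) lies below the market-clearing price, it is binding.
At p = 170: qd = 1287 - 4·170 = 607 and qs = 2·170 - 93 = 247.
Shortage = qd - qs = 607 - 247 = 360.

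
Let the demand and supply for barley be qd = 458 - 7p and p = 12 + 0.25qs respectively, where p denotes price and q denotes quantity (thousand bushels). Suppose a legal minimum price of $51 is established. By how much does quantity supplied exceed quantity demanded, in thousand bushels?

55

Rearranging supply gives qs = 4p - 48. Without the control the market clears where 458 - 7p = 4p - 48, i.e. p* = 46 and q* = 136.
Since 51 > 46, the floor is binding.
At p = 51: qd = 458 - 7·51 = 101 and qs = 4·51 - 48 = 156.
Surplus = qs - qd = 156 - 101 = 55.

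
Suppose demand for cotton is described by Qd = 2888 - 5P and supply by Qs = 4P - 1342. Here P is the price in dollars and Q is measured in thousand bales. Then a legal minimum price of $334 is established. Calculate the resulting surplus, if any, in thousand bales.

Setting quantity demanded equal to quantity supplied, 2888 - 5P = 4P - 1342, gives P* = 470 and Q* = 538.
Since 334 is below P* = 470, the floor does not bind and the free-market outcome prevails.
Since the control does not bind, there is no surplus.

0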